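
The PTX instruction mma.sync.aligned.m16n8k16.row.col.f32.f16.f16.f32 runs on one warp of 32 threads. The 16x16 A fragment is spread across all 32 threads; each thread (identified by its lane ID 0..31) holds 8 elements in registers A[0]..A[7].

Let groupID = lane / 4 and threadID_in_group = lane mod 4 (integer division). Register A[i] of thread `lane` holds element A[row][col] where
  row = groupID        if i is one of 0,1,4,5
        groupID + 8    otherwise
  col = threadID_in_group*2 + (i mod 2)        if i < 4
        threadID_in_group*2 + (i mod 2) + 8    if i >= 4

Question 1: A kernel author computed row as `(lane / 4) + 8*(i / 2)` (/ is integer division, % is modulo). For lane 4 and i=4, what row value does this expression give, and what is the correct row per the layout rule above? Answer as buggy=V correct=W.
buggy=17 correct=1

`(lane / 4) + 8*(i / 2)`[4,4]->17
4: gid=1,tid=0
[4] (1+0,0*2+0+8) = (1,8)
row: 17 vs 1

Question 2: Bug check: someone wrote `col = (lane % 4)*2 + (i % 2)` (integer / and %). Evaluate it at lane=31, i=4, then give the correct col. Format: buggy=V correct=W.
`(lane % 4)*2 + (i % 2)`[31,4]->6
lane 31: gid=7 (31/4), tid=3 (31%4)
i=4: r=7+0=7, c=3*2+0+8=14
col: 6 vs 14

buggy=6 correct=14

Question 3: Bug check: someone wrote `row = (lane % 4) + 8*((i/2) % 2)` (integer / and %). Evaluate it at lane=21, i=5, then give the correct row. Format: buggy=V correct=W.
`(lane % 4) + 8*((i/2) % 2)`[21,5]->1
L=21->g=21>>2=5, t=21&3=1
[5]->row 5+0=5  col 1·2+1+8=11
row: 1 vs 5

buggy=1 correct=5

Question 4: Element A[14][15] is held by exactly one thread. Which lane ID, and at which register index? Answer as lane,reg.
27,7

r=14->g=6,rb=1  c=15->cb=1,t=3,b0=1
L=6*4+3=27  i=1*4+1*2+1=7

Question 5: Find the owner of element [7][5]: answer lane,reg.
30,1

r: 7->gid=7,r8=0  c: 5->c8=0,tid=2,i&1=1
L=7*4+2=30  i=0*4+0*2+1=1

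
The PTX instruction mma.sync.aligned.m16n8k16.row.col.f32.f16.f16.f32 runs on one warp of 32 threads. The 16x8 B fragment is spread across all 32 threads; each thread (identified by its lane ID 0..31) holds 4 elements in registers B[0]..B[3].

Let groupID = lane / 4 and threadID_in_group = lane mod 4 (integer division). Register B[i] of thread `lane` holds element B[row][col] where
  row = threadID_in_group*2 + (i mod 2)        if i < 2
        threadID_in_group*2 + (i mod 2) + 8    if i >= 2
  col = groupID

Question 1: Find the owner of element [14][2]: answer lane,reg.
11,2

c=2→G=2  r=14→rhi=1,T=3,p=0
L=2*4+3=11  i=1*2+0=2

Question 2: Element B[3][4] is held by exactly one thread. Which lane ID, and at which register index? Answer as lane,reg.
17,1

c=4⇒gr=4  r=3⇒Rb=0,th=1,odd=1
L=4*4+1=17  i=0*2+1=1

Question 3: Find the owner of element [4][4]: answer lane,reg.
c=4⇒gr=4  r=4⇒Rb=0,th=2,odd=0
L=4*4+2=18  i=0*2+0=0

18,0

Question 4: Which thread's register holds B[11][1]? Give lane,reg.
c: 1->gid=1  r: 11->r8=1,tid=1,i&1=1
L=1*4+1=5  i=1*2+1=3

5,3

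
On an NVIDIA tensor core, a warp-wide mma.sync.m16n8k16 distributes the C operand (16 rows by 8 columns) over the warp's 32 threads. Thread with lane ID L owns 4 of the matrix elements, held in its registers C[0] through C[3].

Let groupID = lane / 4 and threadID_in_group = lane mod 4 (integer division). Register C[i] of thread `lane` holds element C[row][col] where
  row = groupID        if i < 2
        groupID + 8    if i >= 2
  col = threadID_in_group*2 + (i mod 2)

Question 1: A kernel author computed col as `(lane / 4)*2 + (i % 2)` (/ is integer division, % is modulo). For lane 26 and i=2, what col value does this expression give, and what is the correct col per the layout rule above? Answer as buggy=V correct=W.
`(lane / 4)*2 + (i % 2)`[26,2]=>12
26: grp=6,tig=2
[2] (6+8,2*2+0) = (14,4)
col: 12 vs 4

buggy=12 correct=4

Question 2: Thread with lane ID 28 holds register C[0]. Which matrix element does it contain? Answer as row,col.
L=28→G=28>>2=7, T=28&3=0
[0]→row 7+0=7  col 0·2+0=0

7,0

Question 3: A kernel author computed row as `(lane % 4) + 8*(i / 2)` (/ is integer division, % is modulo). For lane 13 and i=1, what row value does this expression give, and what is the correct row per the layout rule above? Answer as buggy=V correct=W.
buggy=1 correct=3

`(lane % 4) + 8*(i / 2)`[13,1]->1
lane 13->13/4=3, 13 mod 4=1
i=1  r:3+0->3  c:2·1+1->3
row: 1 vs 3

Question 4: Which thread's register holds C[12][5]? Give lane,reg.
18,3

r=12⇒gr=4,Rb=1  c=5⇒th=2,odd=1
L=4*4+2=18  i=1*2+1=3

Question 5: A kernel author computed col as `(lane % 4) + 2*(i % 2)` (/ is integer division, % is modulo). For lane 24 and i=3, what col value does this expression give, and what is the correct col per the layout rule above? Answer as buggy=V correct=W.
buggy=2 correct=1

`(lane % 4) + 2*(i % 2)`[24,3]⇒2
lane 24: gr=6 (24/4), th=0 (24%4)
i=3: r=6+8=14, c=0*2+1=1
col: 2 vs 1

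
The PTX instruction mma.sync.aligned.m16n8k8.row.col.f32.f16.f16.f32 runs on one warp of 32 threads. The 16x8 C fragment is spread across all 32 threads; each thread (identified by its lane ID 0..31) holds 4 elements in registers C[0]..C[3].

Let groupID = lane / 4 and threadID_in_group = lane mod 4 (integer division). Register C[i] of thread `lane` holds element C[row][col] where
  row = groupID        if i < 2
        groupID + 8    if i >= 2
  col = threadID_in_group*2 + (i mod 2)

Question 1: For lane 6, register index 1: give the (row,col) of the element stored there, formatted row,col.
1,5

lane 6→6/4=1, 6 mod 4=2
i=1  r:1+0→1  c:2·2+1→5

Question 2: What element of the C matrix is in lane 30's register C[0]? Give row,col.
7,4

lane 30: g=7 (30/4), t=2 (30%4)
i=0: r=7+0=7, c=2*2+0=4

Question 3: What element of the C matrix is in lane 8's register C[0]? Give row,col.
L=8=>grp=8>>2=2, tig=8&3=0
[0]=>row 2+0=2  col 0·2+0=0

2,0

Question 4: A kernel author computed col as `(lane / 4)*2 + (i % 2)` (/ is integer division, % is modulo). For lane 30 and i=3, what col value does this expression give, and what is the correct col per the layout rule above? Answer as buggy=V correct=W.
`(lane / 4)*2 + (i % 2)`[30,3]→15
30: G=7,T=2
[3] (7+8,2*2+1) = (15,5)
col: 15 vs 5

buggy=15 correct=5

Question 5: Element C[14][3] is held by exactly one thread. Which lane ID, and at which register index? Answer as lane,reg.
r:14=>grp=6,rB=1  c:3=>tig=1,lo=1
L=6*4+1=25  i=1*2+1=3

25,3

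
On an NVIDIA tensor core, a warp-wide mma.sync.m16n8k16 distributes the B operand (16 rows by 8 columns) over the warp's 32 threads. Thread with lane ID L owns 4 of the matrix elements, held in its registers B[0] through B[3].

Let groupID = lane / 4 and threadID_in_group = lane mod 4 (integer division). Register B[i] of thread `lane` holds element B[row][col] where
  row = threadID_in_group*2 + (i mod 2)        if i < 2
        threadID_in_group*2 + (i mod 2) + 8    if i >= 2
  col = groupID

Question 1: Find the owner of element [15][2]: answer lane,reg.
11,3

c=2⇒gr=2  r=15⇒Rb=1,th=3,odd=1
L=2*4+3=11  i=1*2+1=3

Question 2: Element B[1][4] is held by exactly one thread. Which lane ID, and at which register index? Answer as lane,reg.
16,1

c: 4->gid=4  r: 1->r8=0,tid=0,i&1=1
L=4*4+0=16  i=0*2+1=1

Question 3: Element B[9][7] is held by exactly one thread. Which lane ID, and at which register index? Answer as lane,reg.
c=7⇒gr=7  r=9⇒Rb=1,th=0,odd=1
L=7*4+0=28  i=1*2+1=3

28,3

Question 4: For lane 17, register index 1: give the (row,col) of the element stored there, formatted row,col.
lane 17→17/4=4, 17 mod 4=1
i=1  r:2·1+1+0→3  c:4

3,4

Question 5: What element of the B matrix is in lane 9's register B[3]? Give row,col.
lane 9->9/4=2, 9 mod 4=1
i=3  r:2·1+1+8->11  c:2

11,2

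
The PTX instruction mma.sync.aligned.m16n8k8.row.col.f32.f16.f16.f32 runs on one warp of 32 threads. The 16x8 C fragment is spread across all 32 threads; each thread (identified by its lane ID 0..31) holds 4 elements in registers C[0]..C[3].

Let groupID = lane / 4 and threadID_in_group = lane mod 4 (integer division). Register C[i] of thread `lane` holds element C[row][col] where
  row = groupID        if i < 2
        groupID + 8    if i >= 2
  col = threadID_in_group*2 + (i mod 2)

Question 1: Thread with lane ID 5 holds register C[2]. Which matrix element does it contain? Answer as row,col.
9,2

lane 5->5/4=1, 5 mod 4=1
i=2  r:1+8->9  c:2·1+0->2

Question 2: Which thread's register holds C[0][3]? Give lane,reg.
1,1

r:0=>grp=0,rB=0  c:3=>tig=1,lo=1
L=0*4+1=1  i=0*2+1=1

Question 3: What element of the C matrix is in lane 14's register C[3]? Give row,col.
lane 14: G=3 (14/4), T=2 (14%4)
i=3: r=3+8=11, c=2*2+1=5

11,5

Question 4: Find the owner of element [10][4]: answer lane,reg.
10,2

r=10->g=2,rb=1  c=4->t=2,b0=0
L=2*4+2=10  i=1*2+0=2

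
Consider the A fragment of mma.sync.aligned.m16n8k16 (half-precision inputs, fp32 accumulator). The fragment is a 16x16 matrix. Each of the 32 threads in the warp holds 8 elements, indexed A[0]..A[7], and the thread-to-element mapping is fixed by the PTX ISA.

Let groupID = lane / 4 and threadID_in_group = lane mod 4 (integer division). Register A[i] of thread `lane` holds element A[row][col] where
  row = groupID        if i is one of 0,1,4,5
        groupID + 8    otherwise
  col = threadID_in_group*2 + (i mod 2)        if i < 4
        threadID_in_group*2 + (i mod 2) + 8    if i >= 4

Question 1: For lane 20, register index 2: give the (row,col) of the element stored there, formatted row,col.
lane 20->20/4=5, 20 mod 4=0
i=2  r:5+8->13  c:2·0+0+0->0

13,0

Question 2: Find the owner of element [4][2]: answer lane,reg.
17,0

r:4=>grp=4,rB=0  c:2=>cB=0,tig=1,lo=0
L=4*4+1=17  i=0*4+0*2+0=0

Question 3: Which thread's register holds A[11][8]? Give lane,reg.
12,6

r: 11->gid=3,r8=1  c: 8->c8=1,tid=0,i&1=0
L=3*4+0=12  i=1*4+1*2+0=6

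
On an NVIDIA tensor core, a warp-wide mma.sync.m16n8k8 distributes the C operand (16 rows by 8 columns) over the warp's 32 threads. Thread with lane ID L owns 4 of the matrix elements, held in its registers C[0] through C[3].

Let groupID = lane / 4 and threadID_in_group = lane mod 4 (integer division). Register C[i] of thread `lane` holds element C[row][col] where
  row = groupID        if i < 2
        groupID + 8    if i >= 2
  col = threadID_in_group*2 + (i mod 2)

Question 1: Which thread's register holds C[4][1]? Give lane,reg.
16,1

r=4->g=4,rb=0  c=1->t=0,b0=1
L=4*4+0=16  i=0*2+1=1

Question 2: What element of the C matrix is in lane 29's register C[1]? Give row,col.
7,3

L=29→G=29>>2=7, T=29&3=1
[1]→row 7+0=7  col 1·2+1=3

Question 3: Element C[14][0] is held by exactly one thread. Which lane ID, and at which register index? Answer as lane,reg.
24,2

r=14->g=6,rb=1  c=0->t=0,b0=0
L=6*4+0=24  i=1*2+0=2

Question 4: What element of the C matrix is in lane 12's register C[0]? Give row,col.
lane 12->12/4=3, 12 mod 4=0
i=0  r:3+0->3  c:2·0+0->0

3,0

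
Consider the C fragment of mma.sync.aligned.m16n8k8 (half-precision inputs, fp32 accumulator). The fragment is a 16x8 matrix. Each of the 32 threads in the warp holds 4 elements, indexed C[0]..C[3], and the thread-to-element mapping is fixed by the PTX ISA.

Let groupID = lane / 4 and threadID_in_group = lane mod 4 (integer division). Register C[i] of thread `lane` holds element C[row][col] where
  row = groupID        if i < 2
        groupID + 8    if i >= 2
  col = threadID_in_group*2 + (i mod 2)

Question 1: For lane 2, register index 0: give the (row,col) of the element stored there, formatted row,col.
0,4

lane 2: gid=0 (2/4), tid=2 (2%4)
i=0: r=0+0=0, c=2*2+0=4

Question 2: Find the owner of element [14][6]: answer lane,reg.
r=14→G=6,rhi=1  c=6→T=3,p=0
L=6*4+3=27  i=1*2+0=2

27,2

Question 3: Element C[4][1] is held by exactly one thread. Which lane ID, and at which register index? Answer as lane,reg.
r=4->g=4,rb=0  c=1->t=0,b0=1
L=4*4+0=16  i=0*2+1=1

16,1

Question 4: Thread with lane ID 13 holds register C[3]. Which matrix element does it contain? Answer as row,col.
11,3

lane 13->13/4=3, 13 mod 4=1
i=3  r:3+8->11  c:2·1+1->3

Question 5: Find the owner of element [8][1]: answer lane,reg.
0,3

r=8→G=0,rhi=1  c=1→T=0,p=1
L=0*4+0=0  i=1*2+1=3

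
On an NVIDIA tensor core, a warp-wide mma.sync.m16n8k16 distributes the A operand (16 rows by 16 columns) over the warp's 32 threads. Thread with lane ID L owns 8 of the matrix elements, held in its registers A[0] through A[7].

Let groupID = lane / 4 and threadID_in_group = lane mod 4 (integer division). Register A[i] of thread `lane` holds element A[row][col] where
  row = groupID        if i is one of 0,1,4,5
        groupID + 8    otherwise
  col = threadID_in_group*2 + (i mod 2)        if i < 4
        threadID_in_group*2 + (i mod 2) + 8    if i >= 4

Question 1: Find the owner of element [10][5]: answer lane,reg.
r=10->g=2,rb=1  c=5->cb=0,t=2,b0=1
L=2*4+2=10  i=0*4+1*2+1=3

10,3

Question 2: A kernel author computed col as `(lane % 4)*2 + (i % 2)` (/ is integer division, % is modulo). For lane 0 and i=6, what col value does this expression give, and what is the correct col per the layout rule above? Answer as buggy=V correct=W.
`(lane % 4)*2 + (i % 2)`[0,6]=>0
0: grp=0,tig=0
[6] (0+8,0*2+0+8) = (8,8)
col: 0 vs 8

buggy=0 correct=8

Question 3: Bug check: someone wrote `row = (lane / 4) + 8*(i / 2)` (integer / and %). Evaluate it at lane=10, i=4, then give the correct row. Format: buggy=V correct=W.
`(lane / 4) + 8*(i / 2)`[10,4]->18
lane 10->10/4=2, 10 mod 4=2
i=4  r:2+0->2  c:2·2+0+8->12
row: 18 vs 2

buggy=18 correct=2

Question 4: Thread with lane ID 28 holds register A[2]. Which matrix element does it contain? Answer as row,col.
15,0

28: gid=7,tid=0
[2] (7+8,0*2+0+0) = (15,0)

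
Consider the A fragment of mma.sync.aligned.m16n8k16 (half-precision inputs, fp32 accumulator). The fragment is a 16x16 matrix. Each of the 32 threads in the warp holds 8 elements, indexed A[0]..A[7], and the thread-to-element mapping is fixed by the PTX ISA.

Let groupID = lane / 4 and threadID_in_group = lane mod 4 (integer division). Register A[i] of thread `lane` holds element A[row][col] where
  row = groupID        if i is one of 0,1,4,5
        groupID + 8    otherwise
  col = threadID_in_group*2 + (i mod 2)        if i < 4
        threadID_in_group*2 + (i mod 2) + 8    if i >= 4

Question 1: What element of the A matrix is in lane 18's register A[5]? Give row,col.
lane 18: gid=4 (18/4), tid=2 (18%4)
i=5: r=4+0=4, c=2*2+1+8=13

4,13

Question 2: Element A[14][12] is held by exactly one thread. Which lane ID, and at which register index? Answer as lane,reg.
26,6

r=14→G=6,rhi=1  c=12→chi=1,T=2,p=0
L=6*4+2=26  i=1*4+1*2+0=6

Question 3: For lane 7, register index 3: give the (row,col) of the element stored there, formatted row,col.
9,7

L=7→G=7>>2=1, T=7&3=3
[3]→row 1+8=9  col 3·2+1+0=7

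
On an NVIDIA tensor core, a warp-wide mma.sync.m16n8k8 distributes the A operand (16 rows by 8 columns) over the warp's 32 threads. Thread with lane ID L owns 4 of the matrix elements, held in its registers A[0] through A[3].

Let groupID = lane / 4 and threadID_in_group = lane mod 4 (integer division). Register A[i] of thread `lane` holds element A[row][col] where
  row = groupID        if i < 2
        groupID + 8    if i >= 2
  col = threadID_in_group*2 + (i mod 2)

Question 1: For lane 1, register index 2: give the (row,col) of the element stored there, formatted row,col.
lane 1: gr=0 (1/4), th=1 (1%4)
i=2: r=0+8=8, c=1*2+0=2

8,2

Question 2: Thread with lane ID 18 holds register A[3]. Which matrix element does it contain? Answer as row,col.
12,5

lane 18: G=4 (18/4), T=2 (18%4)
i=3: r=4+8=12, c=2*2+1=5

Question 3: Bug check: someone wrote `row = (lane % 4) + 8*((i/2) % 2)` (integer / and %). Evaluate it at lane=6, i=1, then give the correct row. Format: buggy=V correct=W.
buggy=2 correct=1

`(lane % 4) + 8*((i/2) % 2)`[6,1]->2
lane 6->6/4=1, 6 mod 4=2
i=1  r:1+0->1  c:2·2+1->5
row: 2 vs 1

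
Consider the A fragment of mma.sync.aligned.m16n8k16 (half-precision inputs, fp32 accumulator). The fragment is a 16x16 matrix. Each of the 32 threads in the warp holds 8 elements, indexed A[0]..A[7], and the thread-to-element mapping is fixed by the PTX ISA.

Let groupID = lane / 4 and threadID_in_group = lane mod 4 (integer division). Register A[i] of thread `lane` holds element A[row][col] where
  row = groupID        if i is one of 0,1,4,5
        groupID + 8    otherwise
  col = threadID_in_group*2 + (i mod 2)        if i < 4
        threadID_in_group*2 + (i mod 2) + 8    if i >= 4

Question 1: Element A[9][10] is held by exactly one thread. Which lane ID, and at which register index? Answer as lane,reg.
r=9->g=1,rb=1  c=10->cb=1,t=1,b0=0
L=1*4+1=5  i=1*4+1*2+0=6

5,6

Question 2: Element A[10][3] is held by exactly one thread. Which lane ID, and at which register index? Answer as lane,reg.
r=10->g=2,rb=1  c=3->cb=0,t=1,b0=1
L=2*4+1=9  i=0*4+1*2+1=3

9,3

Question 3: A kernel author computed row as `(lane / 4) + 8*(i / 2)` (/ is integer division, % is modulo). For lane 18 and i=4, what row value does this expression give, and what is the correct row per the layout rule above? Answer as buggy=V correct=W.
`(lane / 4) + 8*(i / 2)`[18,4]->20
18: g=4,t=2
[4] (4+0,2*2+0+8) = (4,12)
row: 20 vs 4

buggy=20 correct=4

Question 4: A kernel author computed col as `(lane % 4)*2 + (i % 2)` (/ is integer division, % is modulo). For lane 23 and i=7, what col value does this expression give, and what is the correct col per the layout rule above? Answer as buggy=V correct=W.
buggy=7 correct=15

`(lane % 4)*2 + (i % 2)`[23,7]=>7
lane 23=>23/4=5, 23 mod 4=3
i=7  r:5+8=>13  c:2·3+1+8=>15
col: 7 vs 15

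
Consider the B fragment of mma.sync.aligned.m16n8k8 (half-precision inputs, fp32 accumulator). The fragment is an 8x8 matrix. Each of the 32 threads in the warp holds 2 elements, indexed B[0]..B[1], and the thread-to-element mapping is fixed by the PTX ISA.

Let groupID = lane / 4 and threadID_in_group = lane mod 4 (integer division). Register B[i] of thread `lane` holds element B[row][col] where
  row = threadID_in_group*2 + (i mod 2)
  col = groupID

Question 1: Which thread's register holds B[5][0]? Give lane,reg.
c: 0->gid=0  r: 5->tid=2,i&1=1
L=0*4+2=2  i=1=1

2,1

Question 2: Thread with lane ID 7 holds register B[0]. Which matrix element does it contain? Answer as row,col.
lane 7: gr=1 (7/4), th=3 (7%4)
i=0: r=3*2+0=6, c=gr=1

6,1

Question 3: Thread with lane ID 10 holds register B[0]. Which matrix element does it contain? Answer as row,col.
4,2

L=10⇒gr=10>>2=2, th=10&3=2
[0]⇒row 2·2+0=4  col gr=2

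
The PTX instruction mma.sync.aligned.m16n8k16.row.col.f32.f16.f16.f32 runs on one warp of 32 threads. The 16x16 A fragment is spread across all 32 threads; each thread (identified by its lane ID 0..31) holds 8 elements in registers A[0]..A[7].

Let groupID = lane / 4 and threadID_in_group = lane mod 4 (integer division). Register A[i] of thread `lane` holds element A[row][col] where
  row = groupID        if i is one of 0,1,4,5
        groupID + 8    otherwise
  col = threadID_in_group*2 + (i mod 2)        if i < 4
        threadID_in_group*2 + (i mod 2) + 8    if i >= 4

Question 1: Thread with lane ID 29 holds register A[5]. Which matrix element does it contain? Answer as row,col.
7,11

lane 29: gr=7 (29/4), th=1 (29%4)
i=5: r=7+0=7, c=1*2+1+8=11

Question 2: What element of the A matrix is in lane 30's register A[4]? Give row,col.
lane 30->30/4=7, 30 mod 4=2
i=4  r:7+0->7  c:2·2+0+8->12

7,12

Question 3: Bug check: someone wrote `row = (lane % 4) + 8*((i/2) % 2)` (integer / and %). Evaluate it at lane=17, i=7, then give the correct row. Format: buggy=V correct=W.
`(lane % 4) + 8*((i/2) % 2)`[17,7]->9
L=17->g=17>>2=4, t=17&3=1
[7]->row 4+8=12  col 1·2+1+8=11
row: 9 vs 12

buggy=9 correct=12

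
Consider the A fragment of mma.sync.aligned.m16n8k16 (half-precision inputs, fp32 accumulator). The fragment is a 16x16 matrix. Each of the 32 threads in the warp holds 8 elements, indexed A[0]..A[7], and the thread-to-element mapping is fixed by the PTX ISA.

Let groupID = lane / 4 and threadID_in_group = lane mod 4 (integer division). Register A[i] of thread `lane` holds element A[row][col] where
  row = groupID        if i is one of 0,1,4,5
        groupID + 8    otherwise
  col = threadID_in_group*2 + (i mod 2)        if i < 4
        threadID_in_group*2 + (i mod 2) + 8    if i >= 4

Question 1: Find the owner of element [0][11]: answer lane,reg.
1,5

r:0=>grp=0,rB=0  c:11=>cB=1,tig=1,lo=1
L=0*4+1=1  i=1*4+0*2+1=5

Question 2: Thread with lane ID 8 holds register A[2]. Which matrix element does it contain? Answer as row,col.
10,0

lane 8=>8/4=2, 8 mod 4=0
i=2  r:2+8=>10  c:2·0+0+0=>0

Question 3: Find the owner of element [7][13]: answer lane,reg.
30,5

r=7→G=7,rhi=0  c=13→chi=1,T=2,p=1
L=7*4+2=30  i=1*4+0*2+1=5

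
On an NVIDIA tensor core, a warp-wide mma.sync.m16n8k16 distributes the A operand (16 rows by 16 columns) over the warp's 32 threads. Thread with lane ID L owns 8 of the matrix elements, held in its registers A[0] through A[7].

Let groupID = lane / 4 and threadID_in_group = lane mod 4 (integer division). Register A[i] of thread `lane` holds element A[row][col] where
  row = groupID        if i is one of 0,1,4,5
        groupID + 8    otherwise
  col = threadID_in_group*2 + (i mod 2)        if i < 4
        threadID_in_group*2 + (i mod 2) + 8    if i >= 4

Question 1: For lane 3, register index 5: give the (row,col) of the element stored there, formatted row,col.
0,15

L=3->gid=3>>2=0, tid=3&3=3
[5]->row 0+0=0  col 3·2+1+8=15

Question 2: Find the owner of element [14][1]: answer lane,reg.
24,3

r:14=>grp=6,rB=1  c:1=>cB=0,tig=0,lo=1
L=6*4+0=24  i=0*4+1*2+1=3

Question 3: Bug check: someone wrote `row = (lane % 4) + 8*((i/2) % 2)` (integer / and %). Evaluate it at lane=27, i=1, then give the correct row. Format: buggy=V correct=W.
`(lane % 4) + 8*((i/2) % 2)`[27,1]=>3
L=27=>grp=27>>2=6, tig=27&3=3
[1]=>row 6+0=6  col 3·2+1+0=7
row: 3 vs 6

buggy=3 correct=6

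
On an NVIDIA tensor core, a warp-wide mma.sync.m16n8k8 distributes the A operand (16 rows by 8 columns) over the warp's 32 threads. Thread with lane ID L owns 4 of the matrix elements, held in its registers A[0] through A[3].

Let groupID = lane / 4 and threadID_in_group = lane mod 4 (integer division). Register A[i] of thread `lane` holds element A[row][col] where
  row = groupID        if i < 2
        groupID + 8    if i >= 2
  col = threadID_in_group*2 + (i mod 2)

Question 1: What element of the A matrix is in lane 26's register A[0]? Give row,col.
lane 26->26/4=6, 26 mod 4=2
i=0  r:6+0->6  c:2·2+0->4

6,4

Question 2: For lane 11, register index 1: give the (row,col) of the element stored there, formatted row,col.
L=11->gid=11>>2=2, tid=11&3=3
[1]->row 2+0=2  col 3·2+1=7

2,7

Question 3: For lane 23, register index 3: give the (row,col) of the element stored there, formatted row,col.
lane 23→23/4=5, 23 mod 4=3
i=3  r:5+8→13  c:2·3+1→7

13,7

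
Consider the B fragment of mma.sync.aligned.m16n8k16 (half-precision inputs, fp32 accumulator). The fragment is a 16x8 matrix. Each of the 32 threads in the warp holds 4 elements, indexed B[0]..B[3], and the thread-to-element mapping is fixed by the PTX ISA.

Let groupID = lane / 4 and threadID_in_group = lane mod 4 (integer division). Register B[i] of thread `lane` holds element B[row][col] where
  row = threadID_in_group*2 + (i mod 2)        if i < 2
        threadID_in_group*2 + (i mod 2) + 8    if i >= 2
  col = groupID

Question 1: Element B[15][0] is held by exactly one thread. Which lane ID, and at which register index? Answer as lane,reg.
3,3

c=0⇒gr=0  r=15⇒Rb=1,th=3,odd=1
L=0*4+3=3  i=1*2+1=3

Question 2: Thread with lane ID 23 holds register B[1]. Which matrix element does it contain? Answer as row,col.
23: gid=5,tid=3
[1] (3*2+1+0,5) = (7,5)

7,5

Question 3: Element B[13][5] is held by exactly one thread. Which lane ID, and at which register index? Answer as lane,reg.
22,3

c=5->g=5  r=13->rb=1,t=2,b0=1
L=5*4+2=22  i=1*2+1=3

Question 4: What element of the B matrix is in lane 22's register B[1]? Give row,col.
lane 22->22/4=5, 22 mod 4=2
i=1  r:2·2+1+0->5  c:5

5,5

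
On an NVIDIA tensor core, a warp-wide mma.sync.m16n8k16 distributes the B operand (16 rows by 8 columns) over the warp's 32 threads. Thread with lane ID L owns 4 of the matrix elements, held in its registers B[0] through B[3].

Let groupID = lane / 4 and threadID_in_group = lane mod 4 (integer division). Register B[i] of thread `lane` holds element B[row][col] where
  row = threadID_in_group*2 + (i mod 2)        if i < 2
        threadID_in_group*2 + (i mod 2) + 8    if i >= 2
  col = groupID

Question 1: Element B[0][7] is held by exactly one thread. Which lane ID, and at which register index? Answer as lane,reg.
c=7⇒gr=7  r=0⇒Rb=0,th=0,odd=0
L=7*4+0=28  i=0*2+0=0

28,0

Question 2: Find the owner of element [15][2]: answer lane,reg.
c: 2->gid=2  r: 15->r8=1,tid=3,i&1=1
L=2*4+3=11  i=1*2+1=3

11,3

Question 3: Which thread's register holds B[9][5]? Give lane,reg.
c=5->g=5  r=9->rb=1,t=0,b0=1
L=5*4+0=20  i=1*2+1=3

20,3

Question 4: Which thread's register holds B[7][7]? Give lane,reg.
31,1

c=7->g=7  r=7->rb=0,t=3,b0=1
L=7*4+3=31  i=0*2+1=1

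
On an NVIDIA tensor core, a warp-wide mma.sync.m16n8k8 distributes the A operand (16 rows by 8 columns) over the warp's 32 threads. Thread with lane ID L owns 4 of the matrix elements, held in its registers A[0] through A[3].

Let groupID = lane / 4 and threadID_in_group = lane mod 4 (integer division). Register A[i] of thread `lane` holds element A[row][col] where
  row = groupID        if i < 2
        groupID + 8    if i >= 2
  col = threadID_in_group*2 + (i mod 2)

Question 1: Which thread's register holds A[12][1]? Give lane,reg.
r: 12->gid=4,r8=1  c: 1->tid=0,i&1=1
L=4*4+0=16  i=1*2+1=3

16,3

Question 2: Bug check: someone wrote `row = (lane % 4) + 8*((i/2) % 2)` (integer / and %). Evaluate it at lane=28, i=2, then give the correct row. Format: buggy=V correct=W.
`(lane % 4) + 8*((i/2) % 2)`[28,2]->8
lane 28->28/4=7, 28 mod 4=0
i=2  r:7+8->15  c:2·0+0->0
row: 8 vs 15

buggy=8 correct=15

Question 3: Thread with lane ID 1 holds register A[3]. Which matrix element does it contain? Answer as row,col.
L=1→G=1>>2=0, T=1&3=1
[3]→row 0+8=8  col 1·2+1=3

8,3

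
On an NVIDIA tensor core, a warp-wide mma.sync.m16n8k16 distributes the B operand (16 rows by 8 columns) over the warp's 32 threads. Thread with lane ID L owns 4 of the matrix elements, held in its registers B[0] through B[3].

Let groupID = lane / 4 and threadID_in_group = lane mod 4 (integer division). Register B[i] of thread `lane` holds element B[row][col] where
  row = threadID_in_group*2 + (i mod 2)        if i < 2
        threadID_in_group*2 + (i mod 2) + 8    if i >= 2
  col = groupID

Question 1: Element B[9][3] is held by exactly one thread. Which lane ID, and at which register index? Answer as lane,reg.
12,3

c: 3->gid=3  r: 9->r8=1,tid=0,i&1=1
L=3*4+0=12  i=1*2+1=3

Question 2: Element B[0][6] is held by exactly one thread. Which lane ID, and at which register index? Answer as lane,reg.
c=6⇒gr=6  r=0⇒Rb=0,th=0,odd=0
L=6*4+0=24  i=0*2+0=0

24,0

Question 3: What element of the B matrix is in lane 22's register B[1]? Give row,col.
5,5

22: gr=5,th=2
[1] (2*2+1+0,5) = (5,5)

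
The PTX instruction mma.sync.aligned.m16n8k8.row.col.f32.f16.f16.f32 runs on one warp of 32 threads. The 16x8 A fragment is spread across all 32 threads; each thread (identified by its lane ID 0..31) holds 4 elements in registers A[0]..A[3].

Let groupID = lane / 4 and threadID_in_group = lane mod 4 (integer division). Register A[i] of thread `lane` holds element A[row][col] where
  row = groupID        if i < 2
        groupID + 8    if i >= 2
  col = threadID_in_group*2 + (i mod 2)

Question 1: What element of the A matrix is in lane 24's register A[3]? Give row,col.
14,1

lane 24: gr=6 (24/4), th=0 (24%4)
i=3: r=6+8=14, c=0*2+1=1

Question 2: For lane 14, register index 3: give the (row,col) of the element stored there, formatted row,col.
L=14=>grp=14>>2=3, tig=14&3=2
[3]=>row 3+8=11  col 2·2+1=5

11,5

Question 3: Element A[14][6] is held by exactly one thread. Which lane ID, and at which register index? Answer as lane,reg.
27,2

r:14=>grp=6,rB=1  c:6=>tig=3,lo=0
L=6*4+3=27  i=1*2+0=2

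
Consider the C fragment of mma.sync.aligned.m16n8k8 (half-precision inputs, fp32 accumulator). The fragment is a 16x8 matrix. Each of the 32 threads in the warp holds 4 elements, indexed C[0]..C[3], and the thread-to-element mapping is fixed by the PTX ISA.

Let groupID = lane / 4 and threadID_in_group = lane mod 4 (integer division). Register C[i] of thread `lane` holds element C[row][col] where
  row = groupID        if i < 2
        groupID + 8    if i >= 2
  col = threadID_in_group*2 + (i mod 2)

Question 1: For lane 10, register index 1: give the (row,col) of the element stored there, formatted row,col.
lane 10->10/4=2, 10 mod 4=2
i=1  r:2+0->2  c:2·2+1->5

2,5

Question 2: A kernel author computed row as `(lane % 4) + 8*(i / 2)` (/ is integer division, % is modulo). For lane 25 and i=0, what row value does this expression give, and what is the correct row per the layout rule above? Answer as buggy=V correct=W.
`(lane % 4) + 8*(i / 2)`[25,0]⇒1
lane 25: gr=6 (25/4), th=1 (25%4)
i=0: r=6+0=6, c=1*2+0=2
row: 1 vs 6

buggy=1 correct=6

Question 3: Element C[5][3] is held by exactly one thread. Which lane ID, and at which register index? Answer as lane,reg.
r=5->g=5,rb=0  c=3->t=1,b0=1
L=5*4+1=21  i=0*2+1=1

21,1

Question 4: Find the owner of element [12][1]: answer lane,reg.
16,3

r=12->g=4,rb=1  c=1->t=0,b0=1
L=4*4+0=16  i=1*2+1=3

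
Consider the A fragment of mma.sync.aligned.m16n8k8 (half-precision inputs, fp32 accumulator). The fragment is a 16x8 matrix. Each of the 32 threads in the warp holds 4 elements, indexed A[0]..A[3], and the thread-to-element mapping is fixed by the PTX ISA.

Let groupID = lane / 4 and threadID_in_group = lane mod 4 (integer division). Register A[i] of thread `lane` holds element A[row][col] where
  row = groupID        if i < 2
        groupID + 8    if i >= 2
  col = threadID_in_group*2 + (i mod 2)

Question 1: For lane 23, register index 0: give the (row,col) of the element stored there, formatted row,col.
5,6

lane 23→23/4=5, 23 mod 4=3
i=0  r:5+0→5  c:2·3+0→6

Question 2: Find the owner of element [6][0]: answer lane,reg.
24,0

r: 6->gid=6,r8=0  c: 0->tid=0,i&1=0
L=6*4+0=24  i=0*2+0=0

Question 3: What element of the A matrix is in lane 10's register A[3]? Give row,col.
10: grp=2,tig=2
[3] (2+8,2*2+1) = (10,5)

10,5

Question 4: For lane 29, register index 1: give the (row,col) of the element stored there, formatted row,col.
lane 29->29/4=7, 29 mod 4=1
i=1  r:7+0->7  c:2·1+1->3

7,3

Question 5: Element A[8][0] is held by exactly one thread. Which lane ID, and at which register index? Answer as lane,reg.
0,2

r=8->g=0,rb=1  c=0->t=0,b0=0
L=0*4+0=0  i=1*2+0=2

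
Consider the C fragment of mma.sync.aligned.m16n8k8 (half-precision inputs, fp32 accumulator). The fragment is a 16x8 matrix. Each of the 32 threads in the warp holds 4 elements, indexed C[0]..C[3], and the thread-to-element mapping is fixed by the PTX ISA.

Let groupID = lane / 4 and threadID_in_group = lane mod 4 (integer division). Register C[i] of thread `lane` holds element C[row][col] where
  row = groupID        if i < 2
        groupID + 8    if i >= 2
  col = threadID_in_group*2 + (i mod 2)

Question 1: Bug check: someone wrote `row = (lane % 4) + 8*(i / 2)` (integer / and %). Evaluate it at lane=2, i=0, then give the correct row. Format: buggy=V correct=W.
`(lane % 4) + 8*(i / 2)`[2,0]->2
2: g=0,t=2
[0] (0+0,2*2+0) = (0,4)
row: 2 vs 0

buggy=2 correct=0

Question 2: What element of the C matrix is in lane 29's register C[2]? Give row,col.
29: G=7,T=1
[2] (7+8,1*2+0) = (15,2)

15,2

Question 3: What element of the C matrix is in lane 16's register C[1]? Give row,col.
lane 16: gr=4 (16/4), th=0 (16%4)
i=1: r=4+0=4, c=0*2+1=1

4,1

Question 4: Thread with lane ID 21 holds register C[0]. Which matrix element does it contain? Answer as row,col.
5,2

L=21⇒gr=21>>2=5, th=21&3=1
[0]⇒row 5+0=5  col 1·2+0=2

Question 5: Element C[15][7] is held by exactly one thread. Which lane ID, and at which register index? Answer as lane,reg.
31,3

r=15⇒gr=7,Rb=1  c=7⇒th=3,odd=1
L=7*4+3=31  i=1*2+1=3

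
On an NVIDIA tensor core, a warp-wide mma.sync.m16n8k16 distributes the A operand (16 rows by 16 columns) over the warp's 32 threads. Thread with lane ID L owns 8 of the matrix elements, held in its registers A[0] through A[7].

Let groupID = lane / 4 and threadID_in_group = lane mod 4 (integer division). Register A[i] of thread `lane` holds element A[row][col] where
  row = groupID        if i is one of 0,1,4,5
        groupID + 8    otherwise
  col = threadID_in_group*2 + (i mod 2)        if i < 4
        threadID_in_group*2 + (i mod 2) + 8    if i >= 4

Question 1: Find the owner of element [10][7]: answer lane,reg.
11,3

r=10→G=2,rhi=1  c=7→chi=0,T=3,p=1
L=2*4+3=11  i=0*4+1*2+1=3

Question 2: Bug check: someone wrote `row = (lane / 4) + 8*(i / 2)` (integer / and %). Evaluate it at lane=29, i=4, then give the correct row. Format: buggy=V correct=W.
`(lane / 4) + 8*(i / 2)`[29,4]→23
lane 29→29/4=7, 29 mod 4=1
i=4  r:7+0→7  c:2·1+0+8→10
row: 23 vs 7

buggy=23 correct=7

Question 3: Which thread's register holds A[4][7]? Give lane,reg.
r=4->g=4,rb=0  c=7->cb=0,t=3,b0=1
L=4*4+3=19  i=0*4+0*2+1=1

19,1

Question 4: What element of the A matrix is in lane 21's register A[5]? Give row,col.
5,11

lane 21=>21/4=5, 21 mod 4=1
i=5  r:5+0=>5  c:2·1+1+8=>11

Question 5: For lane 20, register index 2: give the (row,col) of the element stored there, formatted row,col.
lane 20: gid=5 (20/4), tid=0 (20%4)
i=2: r=5+8=13, c=0*2+0+0=0

13,0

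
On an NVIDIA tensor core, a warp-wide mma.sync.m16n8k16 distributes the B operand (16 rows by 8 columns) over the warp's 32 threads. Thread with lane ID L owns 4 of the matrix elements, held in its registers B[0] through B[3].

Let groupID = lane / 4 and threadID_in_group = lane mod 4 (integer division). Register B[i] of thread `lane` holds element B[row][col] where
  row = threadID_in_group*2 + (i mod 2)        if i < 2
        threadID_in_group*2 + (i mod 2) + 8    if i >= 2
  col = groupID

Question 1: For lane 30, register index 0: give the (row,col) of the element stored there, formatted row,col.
4,7

30: gr=7,th=2
[0] (2*2+0+0,7) = (4,7)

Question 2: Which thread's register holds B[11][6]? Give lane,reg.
25,3

c:6=>grp=6  r:11=>rB=1,tig=1,lo=1
L=6*4+1=25  i=1*2+1=3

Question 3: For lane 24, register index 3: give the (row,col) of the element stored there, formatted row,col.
L=24->g=24>>2=6, t=24&3=0
[3]->row 0·2+1+8=9  col g=6

9,6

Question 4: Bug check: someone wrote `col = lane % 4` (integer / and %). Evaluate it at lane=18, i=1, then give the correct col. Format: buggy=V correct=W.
`lane % 4`[18,1]->2
lane 18: gid=4 (18/4), tid=2 (18%4)
i=1: r=2*2+1+0=5, c=gid=4
col: 2 vs 4

buggy=2 correct=4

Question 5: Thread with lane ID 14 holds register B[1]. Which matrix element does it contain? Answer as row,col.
5,3

14: g=3,t=2
[1] (2*2+1+0,3) = (5,3)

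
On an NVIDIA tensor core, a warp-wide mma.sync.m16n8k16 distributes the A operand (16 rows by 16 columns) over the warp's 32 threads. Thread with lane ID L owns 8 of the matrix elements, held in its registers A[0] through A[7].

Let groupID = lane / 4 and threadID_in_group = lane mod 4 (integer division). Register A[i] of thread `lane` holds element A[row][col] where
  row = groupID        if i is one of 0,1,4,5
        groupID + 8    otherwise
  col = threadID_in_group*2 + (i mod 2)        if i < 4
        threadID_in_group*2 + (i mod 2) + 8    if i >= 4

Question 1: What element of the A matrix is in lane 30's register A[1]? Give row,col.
lane 30: gid=7 (30/4), tid=2 (30%4)
i=1: r=7+0=7, c=2*2+1+0=5

7,5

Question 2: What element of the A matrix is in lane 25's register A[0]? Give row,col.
6,2

lane 25->25/4=6, 25 mod 4=1
i=0  r:6+0->6  c:2·1+0+0->2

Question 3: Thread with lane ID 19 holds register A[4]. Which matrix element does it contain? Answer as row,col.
4,14

19: g=4,t=3
[4] (4+0,3*2+0+8) = (4,14)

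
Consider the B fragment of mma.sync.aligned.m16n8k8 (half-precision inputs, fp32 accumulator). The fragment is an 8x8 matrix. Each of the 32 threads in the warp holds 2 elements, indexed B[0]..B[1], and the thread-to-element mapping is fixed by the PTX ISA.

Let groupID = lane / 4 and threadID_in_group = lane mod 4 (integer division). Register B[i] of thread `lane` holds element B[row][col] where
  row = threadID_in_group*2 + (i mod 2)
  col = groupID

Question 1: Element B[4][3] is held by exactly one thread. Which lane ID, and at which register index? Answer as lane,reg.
c=3⇒gr=3  r=4⇒th=2,odd=0
L=3*4+2=14  i=0=0

14,0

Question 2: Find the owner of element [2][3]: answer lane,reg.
13,0

c:3=>grp=3  r:2=>tig=1,lo=0
L=3*4+1=13  i=0=0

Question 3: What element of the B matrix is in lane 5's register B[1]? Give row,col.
3,1

L=5->g=5>>2=1, t=5&3=1
[1]->row 1·2+1=3  col g=1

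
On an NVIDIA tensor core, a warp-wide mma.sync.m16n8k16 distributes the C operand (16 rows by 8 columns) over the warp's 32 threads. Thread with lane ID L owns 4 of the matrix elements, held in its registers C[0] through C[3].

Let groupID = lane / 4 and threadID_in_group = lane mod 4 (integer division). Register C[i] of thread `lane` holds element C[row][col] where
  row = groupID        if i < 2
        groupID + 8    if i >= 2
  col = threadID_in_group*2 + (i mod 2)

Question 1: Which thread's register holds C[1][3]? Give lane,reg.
r:1=>grp=1,rB=0  c:3=>tig=1,lo=1
L=1*4+1=5  i=0*2+1=1

5,1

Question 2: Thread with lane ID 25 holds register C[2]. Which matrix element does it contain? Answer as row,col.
14,2

lane 25=>25/4=6, 25 mod 4=1
i=2  r:6+8=>14  c:2·1+0=>2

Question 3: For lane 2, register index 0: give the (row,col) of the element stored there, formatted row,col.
0,4

L=2->gid=2>>2=0, tid=2&3=2
[0]->row 0+0=0  col 2·2+0=4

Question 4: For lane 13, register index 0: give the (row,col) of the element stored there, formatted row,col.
lane 13⇒13/4=3, 13 mod 4=1
i=0  r:3+0⇒3  c:2·1+0⇒2

3,2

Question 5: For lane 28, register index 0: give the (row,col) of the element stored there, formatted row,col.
lane 28->28/4=7, 28 mod 4=0
i=0  r:7+0->7  c:2·0+0->0

7,0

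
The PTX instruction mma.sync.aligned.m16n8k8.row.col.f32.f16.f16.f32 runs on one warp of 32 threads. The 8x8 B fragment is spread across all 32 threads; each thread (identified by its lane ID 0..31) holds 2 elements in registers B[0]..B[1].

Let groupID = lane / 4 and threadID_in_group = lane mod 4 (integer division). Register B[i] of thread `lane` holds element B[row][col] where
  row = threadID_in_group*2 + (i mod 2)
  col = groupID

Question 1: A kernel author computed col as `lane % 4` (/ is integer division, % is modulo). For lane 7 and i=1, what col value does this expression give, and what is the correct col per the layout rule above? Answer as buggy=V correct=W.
`lane % 4`[7,1]⇒3
lane 7: gr=1 (7/4), th=3 (7%4)
i=1: r=3*2+1=7, c=gr=1
col: 3 vs 1

buggy=3 correct=1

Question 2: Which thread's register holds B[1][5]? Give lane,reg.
c:5=>grp=5  r:1=>tig=0,lo=1
L=5*4+0=20  i=1=1

20,1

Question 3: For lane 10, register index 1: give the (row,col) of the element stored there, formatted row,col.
5,2

lane 10: gid=2 (10/4), tid=2 (10%4)
i=1: r=2*2+1=5, c=gid=2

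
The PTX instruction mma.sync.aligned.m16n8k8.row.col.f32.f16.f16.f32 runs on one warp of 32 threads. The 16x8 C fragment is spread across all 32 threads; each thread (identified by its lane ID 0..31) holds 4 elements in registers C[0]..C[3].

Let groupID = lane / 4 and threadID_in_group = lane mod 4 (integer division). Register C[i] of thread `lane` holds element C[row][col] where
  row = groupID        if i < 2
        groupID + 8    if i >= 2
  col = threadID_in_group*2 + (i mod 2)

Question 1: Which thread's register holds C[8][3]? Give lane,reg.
1,3

r=8->g=0,rb=1  c=3->t=1,b0=1
L=0*4+1=1  i=1*2+1=3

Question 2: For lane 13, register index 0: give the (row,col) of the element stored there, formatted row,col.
3,2

13: grp=3,tig=1
[0] (3+0,1*2+0) = (3,2)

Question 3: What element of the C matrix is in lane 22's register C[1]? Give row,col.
5,5

lane 22: grp=5 (22/4), tig=2 (22%4)
i=1: r=5+0=5, c=2*2+1=5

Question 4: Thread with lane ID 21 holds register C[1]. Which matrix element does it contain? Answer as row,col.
lane 21->21/4=5, 21 mod 4=1
i=1  r:5+0->5  c:2·1+1->3

5,3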